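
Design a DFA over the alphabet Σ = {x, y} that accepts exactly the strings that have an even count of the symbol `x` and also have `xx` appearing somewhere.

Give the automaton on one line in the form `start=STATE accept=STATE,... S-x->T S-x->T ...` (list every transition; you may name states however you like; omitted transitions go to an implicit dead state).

start=A accept=C A-x->B A-y->A B-x->C B-y->D C-x->E C-y->C D-x->F D-y->D E-x->C E-y->E F-x->E F-y->A

Handle the two conditions separately and then intersect. The first has 2 states tracking the count of `x`s modulo 2; the second has 3 states tracking whether and how much of `xx` has been seen. A product state is a pair (one from each), accepting exactly when both do.
6 states suffice.
       x  y 
>  A   B  A 
   B   C  D 
 * C   E  C 
   D   F  D 
   E   C  E 
   F   E  A 
(> = start, * = accepting)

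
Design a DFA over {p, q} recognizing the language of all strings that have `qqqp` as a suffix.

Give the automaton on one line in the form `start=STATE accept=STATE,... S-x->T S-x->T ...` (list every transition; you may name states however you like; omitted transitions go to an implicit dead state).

Remember how much of `qqqp` the current input suffix matches. State s0 means no match yet; s1 means the last symbol is `q`; s2 means the last 2 symbols are `qq`; s3 means the last 3 symbols are `qqq`; s4 means the last 4 symbols are `qqqp`. Only s4 accepts. On a mismatch, fall back to the longest proper suffix that is still a prefix of `qqqp`.
5 states suffice.
        p   q  
>  s0   s0  s1 
   s1   s0  s2 
   s2   s0  s3 
   s3   s4  s3 
 * s4   s0  s1 
(> = start, * = accepting)

start=s0 accept=s4 s0-p->s0 s0-q->s1 s1-p->s0 s1-q->s2 s2-p->s0 s2-q->s3 s3-p->s4 s3-q->s3 s4-p->s0 s4-q->s1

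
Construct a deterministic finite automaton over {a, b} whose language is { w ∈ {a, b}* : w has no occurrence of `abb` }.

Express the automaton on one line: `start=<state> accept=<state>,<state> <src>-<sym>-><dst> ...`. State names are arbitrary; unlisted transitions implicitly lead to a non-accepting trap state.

start=s0 accept=s0,s1,s2 s0-a->s1 s0-b->s0 s1-a->s1 s1-b->s2 s2-a->s1 s2-b->s3 s3-a->s3 s3-b->s3

This is the complement of 'contains `abb`'. Use the same substring-matching states — s0 through s3 holding how much of `abb` has just been matched — but flip the accepting set: everything except the trap s3 accepts.
        a   b  
>* s0   s1  s0 
 * s1   s1  s2 
 * s2   s1  s3 
   s3   s3  s3 
(> = start, * = accepting)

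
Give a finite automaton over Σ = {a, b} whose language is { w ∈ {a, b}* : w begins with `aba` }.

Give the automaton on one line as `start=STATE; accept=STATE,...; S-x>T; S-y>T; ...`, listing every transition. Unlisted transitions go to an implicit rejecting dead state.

Check the first 3 symbols one by one: s0 through s2 record how many have matched `aba` so far; any wrong symbol goes to the dead state s4. After all 3 match we enter the accepting sink s3.
With 5 states:
        a   b  
>  s0   s1  s4 
   s1   s4  s2 
   s2   s3  s4 
 * s3   s3  s3 
   s4   s4  s4 
(> = start, * = accepting)

start=s0; accept=s3; s0-a>s1; s0-b>s4; s1-a>s4; s1-b>s2; s2-a>s3; s2-b>s4; s3-a>s3; s3-b>s3; s4-a>s4; s4-b>s4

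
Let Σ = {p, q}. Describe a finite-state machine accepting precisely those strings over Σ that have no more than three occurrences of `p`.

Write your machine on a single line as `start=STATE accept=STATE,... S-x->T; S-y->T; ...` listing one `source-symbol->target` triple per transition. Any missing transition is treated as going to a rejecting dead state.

Only the number of `p`s matters, and only up to 4. Make a chain S0 → S1 → S2 → S3 → S4 advanced by each `p` (with S4 absorbing); every other symbol self-loops. The accepting set is {S0, S1, S2, S3}.
5 states suffice.
        p   q  
>* S0   S1  S0 
 * S1   S2  S1 
 * S2   S3  S2 
 * S3   S4  S3 
   S4   S4  S4 
(> = start, * = accepting)

start=S0; accept=S0,S1,S2,S3; S0-p->S1; S0-q->S0; S1-p->S2; S1-q->S1; S2-p->S3; S2-q->S2; S3-p->S4; S3-q->S3; S4-p->S4; S4-q->S4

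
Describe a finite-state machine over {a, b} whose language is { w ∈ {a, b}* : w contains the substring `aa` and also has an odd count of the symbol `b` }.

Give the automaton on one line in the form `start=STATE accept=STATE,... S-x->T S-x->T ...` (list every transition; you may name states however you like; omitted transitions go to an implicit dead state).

Build one automaton per condition and run them in lockstep. The first has 3 states tracking whether and how much of `aa` has been seen; the second has 2 states tracking the count of `b`s modulo 2. A product state is a pair (one from each), accepting exactly when both do.
6 states suffice.
        a   b  
>  S0   S1  S2 
   S1   S3  S2 
   S2   S4  S0 
   S3   S3  S5 
   S4   S5  S0 
 * S5   S5  S3 
(> = start, * = accepting)

start=S0 accept=S5 S0-a->S1 S0-b->S2 S1-a->S3 S1-b->S2 S2-a->S4 S2-b->S0 S3-a->S3 S3-b->S5 S4-a->S5 S4-b->S0 S5-a->S5 S5-b->S3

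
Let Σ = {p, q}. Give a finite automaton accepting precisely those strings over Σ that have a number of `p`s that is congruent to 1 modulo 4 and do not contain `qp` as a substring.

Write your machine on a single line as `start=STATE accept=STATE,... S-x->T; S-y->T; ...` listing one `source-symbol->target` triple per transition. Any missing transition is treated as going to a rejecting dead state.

Run two small machines in parallel and take their product. One (4 states) tracks the count of `p`s modulo 4; the other (3 states) tracks partial matches of the forbidden pattern `qp`. Each combined state is a pair, one component from each; accept when both components accept.
A 12-state machine:
          p    q  
>  s0     s1   s2 
 * s1     s3   s4 
   s2     s5   s2 
   s3     s6   s7 
 * s4     s8   s4 
   s5     s8   s5 
   s6     s0   s9 
   s7    s10   s7 
   s8    s10   s8 
   s9    s11   s9 
   s10   s11  s10 
   s11    s5  s11 
(> = start, * = accepting)

start=s0; accept=s1,s4; s0-p->s1; s0-q->s2; s1-p->s3; s1-q->s4; s2-p->s5; s2-q->s2; s3-p->s6; s3-q->s7; s4-p->s8; s4-q->s4; s5-p->s8; s5-q->s5; s6-p->s0; s6-q->s9; s7-p->s10; s7-q->s7; s8-p->s10; s8-q->s8; s9-p->s11; s9-q->s9; s10-p->s11; s10-q->s10; s11-p->s5; s11-q->s11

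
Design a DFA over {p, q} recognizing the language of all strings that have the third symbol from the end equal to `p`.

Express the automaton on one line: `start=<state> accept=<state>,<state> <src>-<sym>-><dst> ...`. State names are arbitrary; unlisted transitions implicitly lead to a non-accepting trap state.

Because acceptance depends on a position counted from the end, the machine has to buffer the most recent 3 symbols. Make each state the string of the last up-to-3 symbols read; on input `x` shift the window left and append `x`. Accept when the buffered window has length 3 and begins with `p`.
15 states suffice.
          p    q  
>  S0     S1   S2 
   S1     S3   S4 
   S2     S5   S6 
   S3     S7   S8 
   S4     S9  S10 
   S5    S11  S12 
   S6    S13  S14 
 * S7     S7   S8 
 * S8     S9  S10 
 * S9    S11  S12 
 * S10   S13  S14 
   S11    S7   S8 
   S12    S9  S10 
   S13   S11  S12 
   S14   S13  S14 
(> = start, * = accepting)

start=S0 accept=S7,S8,S9,S10 S0-p->S1 S0-q->S2 S1-p->S3 S1-q->S4 S2-p->S5 S2-q->S6 S3-p->S7 S3-q->S8 S4-p->S9 S4-q->S10 S5-p->S11 S5-q->S12 S6-p->S13 S6-q->S14 S7-p->S7 S7-q->S8 S8-p->S9 S8-q->S10 S9-p->S11 S9-q->S12 S10-p->S13 S10-q->S14 S11-p->S7 S11-q->S8 S12-p->S9 S12-q->S10 S13-p->S11 S13-q->S12 S14-p->S13 S14-q->S14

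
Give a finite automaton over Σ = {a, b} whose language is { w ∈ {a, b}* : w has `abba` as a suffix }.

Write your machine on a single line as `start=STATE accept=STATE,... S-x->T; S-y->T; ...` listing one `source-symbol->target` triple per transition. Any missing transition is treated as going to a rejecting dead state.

Remember how much of `abba` the current input suffix matches. State s0 means no match yet; s1 means the last symbol is `a`; s2 means the last 2 symbols are `ab`; s3 means the last 3 symbols are `abb`; s4 means the last 4 symbols are `abba`. Only s4 accepts. On a mismatch, fall back to the longest proper suffix that is still a prefix of `abba`.
5 states suffice.
        a   b  
>  s0   s1  s0 
   s1   s1  s2 
   s2   s1  s3 
   s3   s4  s0 
 * s4   s1  s2 
(> = start, * = accepting)

start=s0; accept=s4; s0-a->s1; s0-b->s0; s1-a->s1; s1-b->s2; s2-a->s1; s2-b->s3; s3-a->s4; s3-b->s0; s4-a->s1; s4-b->s2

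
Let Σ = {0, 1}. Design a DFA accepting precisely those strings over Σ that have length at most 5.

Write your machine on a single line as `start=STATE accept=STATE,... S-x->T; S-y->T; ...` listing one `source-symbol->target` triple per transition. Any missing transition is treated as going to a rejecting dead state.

We only need to distinguish lengths 0, 1, …, 5, and '>5'. Chain A → B → C → D → E → F → G on every symbol, with G looping. Accepting states: {A, B, C, D, E, F}.
With 7 states:
       0  1 
>* A   B  B 
 * B   C  C 
 * C   D  D 
 * D   E  E 
 * E   F  F 
 * F   G  G 
   G   G  G 
(> = start, * = accepting)

start=A; accept=A,B,C,D,E,F; A-0->B; A-1->B; B-0->C; B-1->C; C-0->D; C-1->D; D-0->E; D-1->E; E-0->F; E-1->F; F-0->G; F-1->G; G-0->G; G-1->G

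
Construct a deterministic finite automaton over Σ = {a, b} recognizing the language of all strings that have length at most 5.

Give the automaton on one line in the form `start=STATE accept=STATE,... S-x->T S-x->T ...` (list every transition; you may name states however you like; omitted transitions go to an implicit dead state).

We only need to distinguish lengths 0, 1, …, 5, and '>5'. Chain q0 → q1 → q2 → q3 → q4 → q5 → q6 on every symbol, with q6 looping. Accepting states: {q0, q1, q2, q3, q4, q5}.
        a   b  
>* q0   q1  q1 
 * q1   q2  q2 
 * q2   q3  q3 
 * q3   q4  q4 
 * q4   q5  q5 
 * q5   q6  q6 
   q6   q6  q6 
(> = start, * = accepting)

start=q0 accept=q0,q1,q2,q3,q4,q5 q0-a->q1 q0-b->q1 q1-a->q2 q1-b->q2 q2-a->q3 q2-b->q3 q3-a->q4 q3-b->q4 q4-a->q5 q4-b->q5 q5-a->q6 q5-b->q6 q6-a->q6 q6-b->q6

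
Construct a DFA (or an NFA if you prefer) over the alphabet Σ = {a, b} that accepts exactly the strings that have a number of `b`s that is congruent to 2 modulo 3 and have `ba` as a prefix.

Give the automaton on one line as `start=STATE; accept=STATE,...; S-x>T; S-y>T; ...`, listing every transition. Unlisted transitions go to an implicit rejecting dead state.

Handle the two conditions separately and then intersect. One (3 states) tracks the count of `b`s modulo 3; the other (4 states) tracks whether the input so far still matches the prefix `ba`. Each combined state is a pair, one component from each; accept when both components accept. Equivalent product states are then merged.
        a   b  
>  q0   q1  q2 
   q1   q1  q1 
   q2   q3  q1 
   q3   q3  q4 
 * q4   q4  q5 
   q5   q5  q3 
(> = start, * = accepting)

start=q0; accept=q4; q0-a>q1; q0-b>q2; q1-a>q1; q1-b>q1; q2-a>q3; q2-b>q1; q3-a>q3; q3-b>q4; q4-a>q4; q4-b>q5; q5-a>q5; q5-b>q3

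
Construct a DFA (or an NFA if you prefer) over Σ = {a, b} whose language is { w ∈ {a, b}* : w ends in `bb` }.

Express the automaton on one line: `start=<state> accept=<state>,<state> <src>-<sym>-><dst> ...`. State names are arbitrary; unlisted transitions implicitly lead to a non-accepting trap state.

start=q0 accept=q2 q0-a->q0 q0-b->q1 q1-a->q0 q1-b->q2 q2-a->q0 q2-b->q2

Remember how much of `bb` the current input suffix matches. State q0 means no match yet; q1 means the last symbol is `b`; q2 means the last 2 symbols are `bb`. Only q2 accepts. On a mismatch, fall back to the longest proper suffix that is still a prefix of `bb`.
3 states suffice.
        a   b  
>  q0   q0  q1 
   q1   q0  q2 
 * q2   q0  q2 
(> = start, * = accepting)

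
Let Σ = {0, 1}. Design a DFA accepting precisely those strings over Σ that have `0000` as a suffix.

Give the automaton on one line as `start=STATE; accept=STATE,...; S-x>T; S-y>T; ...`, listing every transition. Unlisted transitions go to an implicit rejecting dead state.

start=S0; accept=S4; S0-0>S1; S0-1>S0; S1-0>S2; S1-1>S0; S2-0>S3; S2-1>S0; S3-0>S4; S3-1>S0; S4-0>S4; S4-1>S0

Let each state record the length of the longest suffix of the input read so far that is also a prefix of `0000`. S1 means the last symbol is `0`; S2 means the last 2 symbols are `00`; S3 means the last 3 symbols are `000`; S4 means the last 4 symbols are `0000`. Accept only at S4, where the string currently ends in `0000`.
        0   1  
>  S0   S1  S0 
   S1   S2  S0 
   S2   S3  S0 
   S3   S4  S0 
 * S4   S4  S0 
(> = start, * = accepting)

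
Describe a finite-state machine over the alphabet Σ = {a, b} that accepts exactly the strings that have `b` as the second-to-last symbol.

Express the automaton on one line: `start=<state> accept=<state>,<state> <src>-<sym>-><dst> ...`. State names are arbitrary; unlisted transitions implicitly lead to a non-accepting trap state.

Because acceptance depends on a position counted from the end, the machine has to buffer the most recent 2 symbols. Make each state the string of the last up-to-2 symbols read; on input `x` shift the window left and append `x`. Accept when the buffered window has length 2 and begins with `b`.
7 states suffice.
        a   b  
>  S0   S1  S2 
   S1   S3  S4 
   S2   S5  S6 
   S3   S3  S4 
   S4   S5  S6 
 * S5   S3  S4 
 * S6   S5  S6 
(> = start, * = accepting)

start=S0 accept=S5,S6 S0-a->S1 S0-b->S2 S1-a->S3 S1-b->S4 S2-a->S5 S2-b->S6 S3-a->S3 S3-b->S4 S4-a->S5 S4-b->S6 S5-a->S3 S5-b->S4 S6-a->S5 S6-b->S6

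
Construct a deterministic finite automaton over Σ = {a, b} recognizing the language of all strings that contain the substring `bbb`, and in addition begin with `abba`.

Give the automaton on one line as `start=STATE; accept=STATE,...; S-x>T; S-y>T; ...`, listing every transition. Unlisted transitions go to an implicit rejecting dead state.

start=q0; accept=q8; q0-a>q1; q0-b>q2; q1-a>q2; q1-b>q3; q2-a>q2; q2-b>q2; q3-a>q2; q3-b>q4; q4-a>q5; q4-b>q2; q5-a>q5; q5-b>q6; q6-a>q5; q6-b>q7; q7-a>q5; q7-b>q8; q8-a>q8; q8-b>q8

Run two small machines in parallel and take their product. The first has 4 states tracking whether and how much of `bbb` has been seen; the second has 6 states tracking whether the input so far still matches the prefix `abba`. A product state is a pair (one from each), accepting exactly when both do. After merging equivalent states the machine shrinks.
A 9-state machine:
        a   b  
>  q0   q1  q2 
   q1   q2  q3 
   q2   q2  q2 
   q3   q2  q4 
   q4   q5  q2 
   q5   q5  q6 
   q6   q5  q7 
   q7   q5  q8 
 * q8   q8  q8 
(> = start, * = accepting)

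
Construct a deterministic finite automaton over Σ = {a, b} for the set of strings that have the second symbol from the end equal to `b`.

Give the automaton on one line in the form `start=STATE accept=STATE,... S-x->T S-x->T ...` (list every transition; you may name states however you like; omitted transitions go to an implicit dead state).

Because acceptance depends on a position counted from the end, the machine has to buffer the most recent 2 symbols. Make each state the string of the last up-to-2 symbols read; on input `x` shift the window left and append `x`. Accept when the buffered window has length 2 and begins with `b`.
7 states suffice.
        a   b  
>  s0   s1  s2 
   s1   s3  s4 
   s2   s5  s6 
   s3   s3  s4 
   s4   s5  s6 
 * s5   s3  s4 
 * s6   s5  s6 
(> = start, * = accepting)

start=s0 accept=s5,s6 s0-a->s1 s0-b->s2 s1-a->s3 s1-b->s4 s2-a->s5 s2-b->s6 s3-a->s3 s3-b->s4 s4-a->s5 s4-b->s6 s5-a->s3 s5-b->s4 s6-a->s5 s6-b->s6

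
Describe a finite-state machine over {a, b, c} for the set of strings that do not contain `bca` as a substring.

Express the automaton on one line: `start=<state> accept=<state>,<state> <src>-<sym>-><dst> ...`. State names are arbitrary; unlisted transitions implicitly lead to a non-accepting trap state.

start=q0 accept=q0,q1,q2 q0-a->q0 q0-b->q1 q0-c->q0 q1-a->q0 q1-b->q1 q1-c->q2 q2-a->q3 q2-b->q1 q2-c->q0 q3-a->q3 q3-b->q3 q3-c->q3

Track partial matches of the forbidden pattern `bca`. State q3 is a dead state reached once `bca` has occurred; every other state accepts. q0 means no part of `bca` is currently matched.
        a   b   c  
>* q0   q0  q1  q0 
 * q1   q0  q1  q2 
 * q2   q3  q1  q0 
   q3   q3  q3  q3 
(> = start, * = accepting)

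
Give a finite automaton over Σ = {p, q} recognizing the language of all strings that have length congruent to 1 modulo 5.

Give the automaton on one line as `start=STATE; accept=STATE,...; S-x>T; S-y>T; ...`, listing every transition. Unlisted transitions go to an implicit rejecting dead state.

start=S0; accept=S1; S0-p>S1; S0-q>S1; S1-p>S2; S1-q>S2; S2-p>S3; S2-q>S3; S3-p>S4; S3-q>S4; S4-p>S0; S4-q>S0

Count input length modulo 5: every symbol advances one step around the cycle S0 → S1 → S2 → S3 → S4 → S0. Accept at S1.
With 5 states:
        p   q  
>  S0   S1  S1 
 * S1   S2  S2 
   S2   S3  S3 
   S3   S4  S4 
   S4   S0  S0 
(> = start, * = accepting)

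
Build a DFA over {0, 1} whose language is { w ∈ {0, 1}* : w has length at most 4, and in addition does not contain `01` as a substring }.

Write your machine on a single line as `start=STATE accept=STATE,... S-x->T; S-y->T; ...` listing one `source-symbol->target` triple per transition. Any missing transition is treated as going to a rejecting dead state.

start=S0; accept=S0,S1,S2,S3,S5,S6,S8,S9,S11; S0-0->S1; S0-1->S2; S1-0->S3; S1-1->S4; S2-0->S3; S2-1->S5; S3-0->S6; S3-1->S7; S4-0->S7; S4-1->S7; S5-0->S6; S5-1->S8; S6-0->S9; S6-1->S10; S7-0->S10; S7-1->S10; S8-0->S9; S8-1->S11; S9-0->S12; S9-1->S13; S10-0->S13; S10-1->S13; S11-0->S12; S11-1->S14; S12-0->S12; S12-1->S13; S13-0->S13; S13-1->S13; S14-0->S12; S14-1->S14

Build one automaton per condition and run them in lockstep. One (6 states) tracks the input length, saturating at 5; the other (3 states) tracks partial matches of the forbidden pattern `01`. Each combined state is a pair, one component from each; accept when both components accept.
15 states suffice.
          0    1  
>* S0     S1   S2 
 * S1     S3   S4 
 * S2     S3   S5 
 * S3     S6   S7 
   S4     S7   S7 
 * S5     S6   S8 
 * S6     S9  S10 
   S7    S10  S10 
 * S8     S9  S11 
 * S9    S12  S13 
   S10   S13  S13 
 * S11   S12  S14 
   S12   S12  S13 
   S13   S13  S13 
   S14   S12  S14 
(> = start, * = accepting)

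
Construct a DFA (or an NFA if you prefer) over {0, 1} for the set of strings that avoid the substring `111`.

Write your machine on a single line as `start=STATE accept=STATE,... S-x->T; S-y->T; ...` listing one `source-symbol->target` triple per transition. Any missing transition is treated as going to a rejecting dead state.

start=s0; accept=s0,s1,s2; s0-0->s0; s0-1->s1; s1-0->s0; s1-1->s2; s2-0->s0; s2-1->s3; s3-0->s3; s3-1->s3

Track partial matches of the forbidden pattern `111`. State s3 is a dead state reached once `111` has occurred; every other state accepts. s0 means no part of `111` is currently matched.
4 states suffice.
        0   1  
>* s0   s0  s1 
 * s1   s0  s2 
 * s2   s0  s3 
   s3   s3  s3 
(> = start, * = accepting)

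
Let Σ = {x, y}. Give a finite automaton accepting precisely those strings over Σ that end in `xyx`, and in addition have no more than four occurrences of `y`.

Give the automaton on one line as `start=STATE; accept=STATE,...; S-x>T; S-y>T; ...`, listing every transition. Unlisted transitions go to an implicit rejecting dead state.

start=S0; accept=S6,S10,S14,S16; S0-x>S1; S0-y>S2; S1-x>S1; S1-y>S3; S2-x>S4; S2-y>S5; S3-x>S6; S3-y>S5; S4-x>S4; S4-y>S7; S5-x>S8; S5-y>S9; S6-x>S4; S6-y>S7; S7-x>S10; S7-y>S9; S8-x>S8; S8-y>S11; S9-x>S12; S9-y>S13; S10-x>S8; S10-y>S11; S11-x>S14; S11-y>S13; S12-x>S12; S12-y>S15; S13-x>S13; S13-y>S13; S14-x>S12; S14-y>S15; S15-x>S16; S15-y>S13; S16-x>S13; S16-y>S13

Build one automaton per condition and run them in lockstep. The first has 4 states tracking how much of the suffix `xyx` has currently been matched; the second has 6 states tracking the count of `y`s, saturating at 5. A product state is a pair (one from each), accepting exactly when both do. After merging equivalent states the machine shrinks.
A 17-state machine:
          x    y  
>  S0     S1   S2 
   S1     S1   S3 
   S2     S4   S5 
   S3     S6   S5 
   S4     S4   S7 
   S5     S8   S9 
 * S6     S4   S7 
   S7    S10   S9 
   S8     S8  S11 
   S9    S12  S13 
 * S10    S8  S11 
   S11   S14  S13 
   S12   S12  S15 
   S13   S13  S13 
 * S14   S12  S15 
   S15   S16  S13 
 * S16   S13  S13 
(> = start, * = accepting)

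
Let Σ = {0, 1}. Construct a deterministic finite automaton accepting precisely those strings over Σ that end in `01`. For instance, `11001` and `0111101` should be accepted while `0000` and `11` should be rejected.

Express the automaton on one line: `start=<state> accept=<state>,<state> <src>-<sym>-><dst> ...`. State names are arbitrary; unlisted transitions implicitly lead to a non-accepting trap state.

start=q0 accept=q2 q0-0->q1 q0-1->q0 q1-0->q1 q1-1->q2 q2-0->q1 q2-1->q0

Remember how much of `01` the current input suffix matches. State q0 means no match yet; q1 means the last symbol is `0`; q2 means the last 2 symbols are `01`. Only q2 accepts. On a mismatch, fall back to the longest proper suffix that is still a prefix of `01`.
With 3 states:
        0   1  
>  q0   q1  q0 
   q1   q1  q2 
 * q2   q1  q0 
(> = start, * = accepting)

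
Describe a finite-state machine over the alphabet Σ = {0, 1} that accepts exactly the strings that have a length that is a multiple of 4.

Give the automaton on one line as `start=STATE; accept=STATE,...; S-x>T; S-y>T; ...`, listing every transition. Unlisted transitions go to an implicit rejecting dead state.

Count input length modulo 4: every symbol advances one step around the cycle s0 → s1 → s2 → s3 → s0. Accept at s0.
4 states suffice.
        0   1  
>* s0   s1  s1 
   s1   s2  s2 
   s2   s3  s3 
   s3   s0  s0 
(> = start, * = accepting)

start=s0; accept=s0; s0-0>s1; s0-1>s1; s1-0>s2; s1-1>s2; s2-0>s3; s2-1>s3; s3-0>s0; s3-1>s0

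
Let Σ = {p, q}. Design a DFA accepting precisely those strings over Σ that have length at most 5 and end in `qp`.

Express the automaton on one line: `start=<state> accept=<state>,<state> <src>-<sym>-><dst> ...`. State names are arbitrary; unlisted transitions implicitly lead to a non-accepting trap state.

Handle the two conditions separately and then intersect. One (7 states) tracks the input length, saturating at 6; the other (3 states) tracks how much of the suffix `qp` has currently been matched. Each combined state is a pair, one component from each; accept when both components accept. Minimizing collapses redundant product states.
12 states suffice.
       p  q 
>  A   B  C 
   B   D  E 
   C   F  E 
   D   G  H 
   E   I  H 
 * F   G  H 
   G   J  K 
   H   L  K 
 * I   J  K 
   J   J  J 
   K   L  J 
 * L   J  J 
(> = start, * = accepting)

start=A accept=F,I,L A-p->B A-q->C B-p->D B-q->E C-p->F C-q->E D-p->G D-q->H E-p->I E-q->H F-p->G F-q->H G-p->J G-q->K H-p->L H-q->K I-p->J I-q->K J-p->J J-q->J K-p->L K-q->J L-p->J L-q->J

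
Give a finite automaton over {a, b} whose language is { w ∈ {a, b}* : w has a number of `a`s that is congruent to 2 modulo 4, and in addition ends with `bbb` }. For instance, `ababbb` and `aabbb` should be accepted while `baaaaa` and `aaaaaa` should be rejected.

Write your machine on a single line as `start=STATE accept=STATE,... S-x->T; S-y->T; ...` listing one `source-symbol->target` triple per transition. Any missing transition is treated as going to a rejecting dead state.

Build one automaton per condition and run them in lockstep. One (4 states) tracks the count of `a`s modulo 4; the other (4 states) tracks how much of the suffix `bbb` has currently been matched. Each combined state is a pair, one component from each; accept when both components accept.
A 16-state machine:
          a    b  
>  s0     s1   s2 
   s1     s3   s4 
   s2     s1   s5 
   s3     s6   s7 
   s4     s3   s8 
   s5     s1   s9 
   s6     s0  s10 
   s7     s6  s11 
   s8     s3  s12 
   s9     s1   s9 
   s10    s0  s13 
   s11    s6  s14 
   s12    s3  s12 
   s13    s0  s15 
 * s14    s6  s14 
   s15    s0  s15 
(> = start, * = accepting)

start=s0; accept=s14; s0-a->s1; s0-b->s2; s1-a->s3; s1-b->s4; s2-a->s1; s2-b->s5; s3-a->s6; s3-b->s7; s4-a->s3; s4-b->s8; s5-a->s1; s5-b->s9; s6-a->s0; s6-b->s10; s7-a->s6; s7-b->s11; s8-a->s3; s8-b->s12; s9-a->s1; s9-b->s9; s10-a->s0; s10-b->s13; s11-a->s6; s11-b->s14; s12-a->s3; s12-b->s12; s13-a->s0; s13-b->s15; s14-a->s6; s14-b->s14; s15-a->s0; s15-b->s15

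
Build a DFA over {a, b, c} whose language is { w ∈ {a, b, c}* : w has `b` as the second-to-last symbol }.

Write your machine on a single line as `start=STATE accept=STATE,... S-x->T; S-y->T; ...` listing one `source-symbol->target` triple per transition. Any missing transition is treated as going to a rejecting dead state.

A DFA must remember the last 2 symbols (since which symbol is second-to-last isn't known until the input ends). Use one state per possible window of the last ≤2 symbols; accept from those whose window starts with `b`.
A 13-state machine:
          a    b    c  
>  S0     S1   S2   S3 
   S1     S4   S5   S6 
   S2     S7   S8   S9 
   S3    S10  S11  S12 
   S4     S4   S5   S6 
   S5     S7   S8   S9 
   S6    S10  S11  S12 
 * S7     S4   S5   S6 
 * S8     S7   S8   S9 
 * S9    S10  S11  S12 
   S10    S4   S5   S6 
   S11    S7   S8   S9 
   S12   S10  S11  S12 
(> = start, * = accepting)

start=S0; accept=S7,S8,S9; S0-a->S1; S0-b->S2; S0-c->S3; S1-a->S4; S1-b->S5; S1-c->S6; S2-a->S7; S2-b->S8; S2-c->S9; S3-a->S10; S3-b->S11; S3-c->S12; S4-a->S4; S4-b->S5; S4-c->S6; S5-a->S7; S5-b->S8; S5-c->S9; S6-a->S10; S6-b->S11; S6-c->S12; S7-a->S4; S7-b->S5; S7-c->S6; S8-a->S7; S8-b->S8; S8-c->S9; S9-a->S10; S9-b->S11; S9-c->S12; S10-a->S4; S10-b->S5; S10-c->S6; S11-a->S7; S11-b->S8; S11-c->S9; S12-a->S10; S12-b->S11; S12-c->S12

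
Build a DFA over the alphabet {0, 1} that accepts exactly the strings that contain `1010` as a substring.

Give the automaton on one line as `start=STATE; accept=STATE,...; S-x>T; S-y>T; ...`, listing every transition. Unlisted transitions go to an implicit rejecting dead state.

start=q0; accept=q4; q0-0>q0; q0-1>q1; q1-0>q2; q1-1>q1; q2-0>q0; q2-1>q3; q3-0>q4; q3-1>q1; q4-0>q4; q4-1>q4

States q0..q3 record the length of the longest prefix of `1010` that matches the current input suffix. Reaching q4 means `1010` has been seen, and we stay there forever. Accept from q4.
A 5-state machine:
        0   1  
>  q0   q0  q1 
   q1   q2  q1 
   q2   q0  q3 
   q3   q4  q1 
 * q4   q4  q4 
(> = start, * = accepting)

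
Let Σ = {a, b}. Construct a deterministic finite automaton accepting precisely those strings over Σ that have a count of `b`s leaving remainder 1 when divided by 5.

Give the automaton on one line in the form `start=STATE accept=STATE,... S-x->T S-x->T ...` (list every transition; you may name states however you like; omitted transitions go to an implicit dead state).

start=q0 accept=q1 q0-a->q0 q0-b->q1 q1-a->q1 q1-b->q2 q2-a->q2 q2-b->q3 q3-a->q3 q3-b->q4 q4-a->q4 q4-b->q0

The only thing that matters is how many `b`s have appeared, reduced mod 5. Use one state per residue: q0 for 0, …, q4 for 4. Reading `b` moves to the next residue; anything else stays put. q1 is accepting.
A 5-state machine:
        a   b  
>  q0   q0  q1 
 * q1   q1  q2 
   q2   q2  q3 
   q3   q3  q4 
   q4   q4  q0 
(> = start, * = accepting)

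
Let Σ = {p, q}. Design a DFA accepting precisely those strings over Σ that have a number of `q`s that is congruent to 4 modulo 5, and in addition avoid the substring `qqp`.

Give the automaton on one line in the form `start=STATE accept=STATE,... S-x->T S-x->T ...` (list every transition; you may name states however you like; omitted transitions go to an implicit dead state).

Handle the two conditions separately and then intersect. The first has 5 states tracking the count of `q`s modulo 5; the second has 4 states tracking partial matches of the forbidden pattern `qqp`. A product state is a pair (one from each), accepting exactly when both do. Minimizing collapses redundant product states.
16 states suffice.
       p  q 
>  A   A  B 
   B   C  D 
   C   C  E 
   D   F  G 
   E   H  G 
   F   F  F 
   G   F  I 
   H   H  J 
 * I   F  K 
   J   L  I 
   K   F  M 
   L   L  N 
   M   F  D 
 * N   O  K 
 * O   O  P 
   P   A  M 
(> = start, * = accepting)

start=A accept=I,N,O A-p->A A-q->B B-p->C B-q->D C-p->C C-q->E D-p->F D-q->G E-p->H E-q->G F-p->F F-q->F G-p->F G-q->I H-p->H H-q->J I-p->F I-q->K J-p->L J-q->I K-p->F K-q->M L-p->L L-q->N M-p->F M-q->D N-p->O N-q->K O-p->O O-q->P P-p->A P-q->M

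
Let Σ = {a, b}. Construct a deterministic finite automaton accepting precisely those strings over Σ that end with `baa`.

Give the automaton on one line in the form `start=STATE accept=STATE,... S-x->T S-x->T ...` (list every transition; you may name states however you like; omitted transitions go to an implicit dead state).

Remember how much of `baa` the current input suffix matches. State s0 means no match yet; s1 means the last symbol is `b`; s2 means the last 2 symbols are `ba`; s3 means the last 3 symbols are `baa`. Only s3 accepts. On a mismatch, fall back to the longest proper suffix that is still a prefix of `baa`.
A 4-state machine:
        a   b  
>  s0   s0  s1 
   s1   s2  s1 
   s2   s3  s1 
 * s3   s0  s1 
(> = start, * = accepting)

start=s0 accept=s3 s0-a->s0 s0-b->s1 s1-a->s2 s1-b->s1 s2-a->s3 s2-b->s1 s3-a->s0 s3-b->s1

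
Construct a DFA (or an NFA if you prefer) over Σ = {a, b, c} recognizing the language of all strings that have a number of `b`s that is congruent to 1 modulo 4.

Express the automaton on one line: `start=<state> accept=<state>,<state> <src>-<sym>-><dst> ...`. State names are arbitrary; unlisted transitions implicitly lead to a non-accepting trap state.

The only thing that matters is how many `b`s have appeared, reduced mod 4. Use one state per residue: q0 for 0, …, q3 for 3. Reading `b` moves to the next residue; anything else stays put. q1 is accepting.
With 4 states:
        a   b   c  
>  q0   q0  q1  q0 
 * q1   q1  q2  q1 
   q2   q2  q3  q2 
   q3   q3  q0  q3 
(> = start, * = accepting)

start=q0 accept=q1 q0-a->q0 q0-b->q1 q0-c->q0 q1-a->q1 q1-b->q2 q1-c->q1 q2-a->q2 q2-b->q3 q2-c->q2 q3-a->q3 q3-b->q0 q3-c->q3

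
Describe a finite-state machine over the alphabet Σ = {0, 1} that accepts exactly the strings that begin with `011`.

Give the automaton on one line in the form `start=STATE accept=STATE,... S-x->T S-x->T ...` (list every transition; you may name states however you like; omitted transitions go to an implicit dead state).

Check the first 3 symbols one by one: A through C record how many have matched `011` so far; any wrong symbol goes to the dead state E. After all 3 match we enter the accepting sink D.
5 states suffice.
       0  1 
>  A   B  E 
   B   E  C 
   C   E  D 
 * D   D  D 
   E   E  E 
(> = start, * = accepting)

start=A accept=D A-0->B A-1->E B-0->E B-1->C C-0->E C-1->D D-0->D D-1->D E-0->E E-1->E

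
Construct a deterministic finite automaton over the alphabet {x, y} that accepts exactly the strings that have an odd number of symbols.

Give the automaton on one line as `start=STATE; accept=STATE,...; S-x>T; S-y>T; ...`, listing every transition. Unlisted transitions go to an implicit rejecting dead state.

Count input length modulo 2: every symbol advances one step around the cycle s0 → s1 → s0. Accept at s1.
        x   y  
>  s0   s1  s1 
 * s1   s0  s0 
(> = start, * = accepting)

start=s0; accept=s1; s0-x>s1; s0-y>s1; s1-x>s0; s1-y>s0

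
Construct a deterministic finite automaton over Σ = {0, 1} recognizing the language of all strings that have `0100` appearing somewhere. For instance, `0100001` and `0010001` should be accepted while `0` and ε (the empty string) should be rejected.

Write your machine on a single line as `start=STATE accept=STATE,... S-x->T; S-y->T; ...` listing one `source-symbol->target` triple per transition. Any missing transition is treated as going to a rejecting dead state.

States S0..S3 record the length of the longest prefix of `0100` that matches the current input suffix. Reaching S4 means `0100` has been seen, and we stay there forever. Accept from S4.
With 5 states:
        0   1  
>  S0   S1  S0 
   S1   S1  S2 
   S2   S3  S0 
   S3   S4  S2 
 * S4   S4  S4 
(> = start, * = accepting)

start=S0; accept=S4; S0-0->S1; S0-1->S0; S1-0->S1; S1-1->S2; S2-0->S3; S2-1->S0; S3-0->S4; S3-1->S2; S4-0->S4; S4-1->S4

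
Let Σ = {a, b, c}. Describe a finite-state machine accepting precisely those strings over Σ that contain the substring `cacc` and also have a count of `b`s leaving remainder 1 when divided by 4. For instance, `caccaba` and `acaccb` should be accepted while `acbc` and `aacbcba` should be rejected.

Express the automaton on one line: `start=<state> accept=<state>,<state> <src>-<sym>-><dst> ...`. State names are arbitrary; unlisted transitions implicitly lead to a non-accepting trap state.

start=q0 accept=q16 q0-a->q0 q0-b->q1 q0-c->q2 q1-a->q1 q1-b->q3 q1-c->q4 q2-a->q5 q2-b->q1 q2-c->q2 q3-a->q3 q3-b->q6 q3-c->q7 q4-a->q8 q4-b->q3 q4-c->q4 q5-a->q0 q5-b->q1 q5-c->q9 q6-a->q6 q6-b->q0 q6-c->q10 q7-a->q11 q7-b->q6 q7-c->q7 q8-a->q1 q8-b->q3 q8-c->q12 q9-a->q5 q9-b->q1 q9-c->q13 q10-a->q14 q10-b->q0 q10-c->q10 q11-a->q3 q11-b->q6 q11-c->q15 q12-a->q8 q12-b->q3 q12-c->q16 q13-a->q13 q13-b->q16 q13-c->q13 q14-a->q6 q14-b->q0 q14-c->q17 q15-a->q11 q15-b->q6 q15-c->q18 q16-a->q16 q16-b->q18 q16-c->q16 q17-a->q14 q17-b->q0 q17-c->q19 q18-a->q18 q18-b->q19 q18-c->q18 q19-a->q19 q19-b->q13 q19-c->q19

Build one automaton per condition and run them in lockstep. The first has 5 states tracking whether and how much of `cacc` has been seen; the second has 4 states tracking the count of `b`s modulo 4. A product state is a pair (one from each), accepting exactly when both do.
With 20 states:
          a    b    c  
>  q0     q0   q1   q2 
   q1     q1   q3   q4 
   q2     q5   q1   q2 
   q3     q3   q6   q7 
   q4     q8   q3   q4 
   q5     q0   q1   q9 
   q6     q6   q0  q10 
   q7    q11   q6   q7 
   q8     q1   q3  q12 
   q9     q5   q1  q13 
   q10   q14   q0  q10 
   q11    q3   q6  q15 
   q12    q8   q3  q16 
   q13   q13  q16  q13 
   q14    q6   q0  q17 
   q15   q11   q6  q18 
 * q16   q16  q18  q16 
   q17   q14   q0  q19 
   q18   q18  q19  q18 
   q19   q19  q13  q19 
(> = start, * = accepting)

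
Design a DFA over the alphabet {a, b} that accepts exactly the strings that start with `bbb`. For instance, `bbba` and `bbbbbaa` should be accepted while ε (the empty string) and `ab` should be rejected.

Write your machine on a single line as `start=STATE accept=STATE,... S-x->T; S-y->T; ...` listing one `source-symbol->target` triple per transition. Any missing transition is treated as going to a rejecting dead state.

Walk along `bbb` while the input agrees: from S0 take `b` to S1, and so on. Any deviation drops to the rejecting sink S4. Once S3 is reached the prefix is confirmed and every continuation is accepted.
        a   b  
>  S0   S4  S1 
   S1   S4  S2 
   S2   S4  S3 
 * S3   S3  S3 
   S4   S4  S4 
(> = start, * = accepting)

start=S0; accept=S3; S0-a->S4; S0-b->S1; S1-a->S4; S1-b->S2; S2-a->S4; S2-b->S3; S3-a->S3; S3-b->S3; S4-a->S4; S4-b->S4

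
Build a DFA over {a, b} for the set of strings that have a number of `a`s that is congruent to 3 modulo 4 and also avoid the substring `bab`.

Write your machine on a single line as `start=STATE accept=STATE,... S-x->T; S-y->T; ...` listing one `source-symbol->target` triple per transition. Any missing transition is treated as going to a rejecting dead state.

start=q0; accept=q6,q10,q11; q0-a->q1; q0-b->q2; q1-a->q3; q1-b->q4; q2-a->q5; q2-b->q2; q3-a->q6; q3-b->q7; q4-a->q8; q4-b->q4; q5-a->q3; q5-b->q9; q6-a->q0; q6-b->q10; q7-a->q11; q7-b->q7; q8-a->q6; q8-b->q9; q9-a->q9; q9-b->q9; q10-a->q12; q10-b->q10; q11-a->q0; q11-b->q9; q12-a->q1; q12-b->q9

Run two small machines in parallel and take their product. One (4 states) tracks the count of `a`s modulo 4; the other (4 states) tracks partial matches of the forbidden pattern `bab`. Each combined state is a pair, one component from each; accept when both components accept. After merging equivalent states the machine shrinks.
A 13-state machine:
          a    b  
>  q0     q1   q2 
   q1     q3   q4 
   q2     q5   q2 
   q3     q6   q7 
   q4     q8   q4 
   q5     q3   q9 
 * q6     q0  q10 
   q7    q11   q7 
   q8     q6   q9 
   q9     q9   q9 
 * q10   q12  q10 
 * q11    q0   q9 
   q12    q1   q9 
(> = start, * = accepting)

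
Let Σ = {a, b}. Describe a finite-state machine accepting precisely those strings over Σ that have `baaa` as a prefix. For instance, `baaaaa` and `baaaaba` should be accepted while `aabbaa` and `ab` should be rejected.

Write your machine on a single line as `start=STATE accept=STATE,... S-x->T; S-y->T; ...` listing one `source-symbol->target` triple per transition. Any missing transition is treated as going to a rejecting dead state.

start=q0; accept=q4; q0-a->q5; q0-b->q1; q1-a->q2; q1-b->q5; q2-a->q3; q2-b->q5; q3-a->q4; q3-b->q5; q4-a->q4; q4-b->q4; q5-a->q5; q5-b->q5

Check the first 4 symbols one by one: q0 through q3 record how many have matched `baaa` so far; any wrong symbol goes to the dead state q5. After all 4 match we enter the accepting sink q4.
        a   b  
>  q0   q5  q1 
   q1   q2  q5 
   q2   q3  q5 
   q3   q4  q5 
 * q4   q4  q4 
   q5   q5  q5 
(> = start, * = accepting)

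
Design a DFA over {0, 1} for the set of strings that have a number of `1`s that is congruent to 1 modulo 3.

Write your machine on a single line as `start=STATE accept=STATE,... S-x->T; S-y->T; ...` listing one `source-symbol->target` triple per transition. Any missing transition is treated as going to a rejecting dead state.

start=s0; accept=s1; s0-0->s0; s0-1->s1; s1-0->s1; s1-1->s2; s2-0->s2; s2-1->s0

Keep the running count of `1`s modulo 3: each `1` advances along the cycle s0 → s1 → s2 → s0 while other symbols loop. Accept at s1.
3 states suffice.
        0   1  
>  s0   s0  s1 
 * s1   s1  s2 
   s2   s2  s0 
(> = start, * = accepting)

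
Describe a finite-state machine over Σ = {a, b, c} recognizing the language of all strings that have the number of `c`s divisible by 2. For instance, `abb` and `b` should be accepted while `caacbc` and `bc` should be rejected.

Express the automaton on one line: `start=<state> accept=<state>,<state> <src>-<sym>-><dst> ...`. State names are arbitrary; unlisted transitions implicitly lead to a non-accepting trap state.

start=S0 accept=S0 S0-a->S0 S0-b->S0 S0-c->S1 S1-a->S1 S1-b->S1 S1-c->S0

The only thing that matters is how many `c`s have appeared, reduced mod 2. Use one state per residue: S0 for 0, …, S1 for 1. Reading `c` moves to the next residue; anything else stays put. S0 is accepting.
With 2 states:
        a   b   c  
>* S0   S0  S0  S1 
   S1   S1  S1  S0 
(> = start, * = accepting)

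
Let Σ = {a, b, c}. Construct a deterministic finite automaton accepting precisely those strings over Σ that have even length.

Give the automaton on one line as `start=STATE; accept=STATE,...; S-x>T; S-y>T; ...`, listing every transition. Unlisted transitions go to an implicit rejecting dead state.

Only the length mod 2 matters, so use a 2-cycle: from any state, every input symbol moves to the next state, wrapping q1 back to q0. Mark q0 accepting.
2 states suffice.
        a   b   c  
>* q0   q1  q1  q1 
   q1   q0  q0  q0 
(> = start, * = accepting)

start=q0; accept=q0; q0-a>q1; q0-b>q1; q0-c>q1; q1-a>q0; q1-b>q0; q1-c>q0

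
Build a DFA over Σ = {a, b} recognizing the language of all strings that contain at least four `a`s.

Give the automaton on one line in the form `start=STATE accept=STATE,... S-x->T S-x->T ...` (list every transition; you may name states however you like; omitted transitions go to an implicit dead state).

Only the number of `a`s matters, and only up to 5. Make a chain S0 → S1 → S2 → S3 → S4 → S5 advanced by each `a` (with S5 absorbing); every other symbol self-loops. The accepting set is {S4, S5}.
        a   b  
>  S0   S1  S0 
   S1   S2  S1 
   S2   S3  S2 
   S3   S4  S3 
 * S4   S5  S4 
 * S5   S5  S5 
(> = start, * = accepting)

start=S0 accept=S4,S5 S0-a->S1 S0-b->S0 S1-a->S2 S1-b->S1 S2-a->S3 S2-b->S2 S3-a->S4 S3-b->S3 S4-a->S5 S4-b->S4 S5-a->S5 S5-b->S5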